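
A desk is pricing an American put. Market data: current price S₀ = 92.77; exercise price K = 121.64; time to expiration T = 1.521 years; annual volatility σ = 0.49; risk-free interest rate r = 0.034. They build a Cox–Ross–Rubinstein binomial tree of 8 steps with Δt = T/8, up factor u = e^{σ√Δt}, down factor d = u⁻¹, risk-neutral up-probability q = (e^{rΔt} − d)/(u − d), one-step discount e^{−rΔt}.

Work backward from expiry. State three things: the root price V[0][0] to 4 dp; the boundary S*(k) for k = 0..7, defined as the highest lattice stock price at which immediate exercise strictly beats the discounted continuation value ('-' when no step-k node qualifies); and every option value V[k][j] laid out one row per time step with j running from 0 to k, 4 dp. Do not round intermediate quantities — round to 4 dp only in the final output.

price = 39.4450
boundary = - - - 48.8695 60.5101 48.8695 60.5101 74.9235
tree:
39.4450
49.9232 27.7895
61.2660 37.4076 16.9728
72.7705 48.7213 24.7500 8.1491
82.1717 61.1299 34.9469 13.2160 2.3596
89.7644 72.7705 47.3974 20.9302 4.4130 0.0000
95.8964 82.1717 61.1299 32.0618 8.2535 0.0000 0.0000
100.8488 89.7644 72.7705 46.7165 15.4363 0.0000 0.0000 0.0000
104.8485 95.8964 82.1717 61.1299 28.8700 0.0000 0.0000 0.0000 0.0000

params: Δt=0.19012 u=1.23820 d=0.80763 q=0.46185 e^(-rΔt)=0.99356
t_8 payoffs: 104.8485 95.8964 82.1717 61.1299 28.8700 0.0000 0.0000 0.0000 0.0000
t_7: node(7,0) S=20.7912 payoff=100.8488 vs cont=100.0650 → 100.8488 [stop]  node(7,1) S=31.8756 payoff=89.7644 vs cont=88.9806 → 89.7644 [stop]  node(7,2) S=48.8695 payoff=72.7705 vs cont=71.9867 → 72.7705 [stop]  node(7,3) S=74.9235 payoff=46.7165 vs cont=45.9328 → 46.7165 [stop]  node(7,4) S=114.8675 payoff=6.7725 vs cont=15.4363 → 15.4363 [wait]  node(7,5) S=176.1071 payoff=0.0000 vs cont=0.0000 → 0.0000 [wait]  node(7,6) S=269.9954 payoff=0.0000 vs cont=0.0000 → 0.0000 [wait]  node(7,7) S=413.9385 payoff=0.0000 vs cont=0.0000 → 0.0000 [wait]  ⇒ S*(7)=74.9235
t_6: node(6,0) S=25.7436 payoff=95.8964 vs cont=95.1126 → 95.8964 [stop]  node(6,1) S=39.4683 payoff=82.1717 vs cont=81.3879 → 82.1717 [stop]  node(6,2) S=60.5101 payoff=61.1299 vs cont=60.3461 → 61.1299 [stop]  node(6,3) S=92.7700 payoff=28.8700 vs cont=32.0618 → 32.0618 [wait]  node(6,4) S=142.2286 payoff=0.0000 vs cont=8.2535 → 8.2535 [wait]  node(6,5) S=218.0553 payoff=0.0000 vs cont=0.0000 → 0.0000 [wait]  node(6,6) S=334.3075 payoff=0.0000 vs cont=0.0000 → 0.0000 [wait]  ⇒ S*(6)=60.5101
t_5: node(5,0) S=31.8756 payoff=89.7644 vs cont=88.9806 → 89.7644 [stop]  node(5,1) S=48.8695 payoff=72.7705 vs cont=71.9867 → 72.7705 [stop]  node(5,2) S=74.9235 payoff=46.7165 vs cont=47.3974 → 47.3974 [wait]  node(5,3) S=114.8675 payoff=6.7725 vs cont=20.9302 → 20.9302 [wait]  node(5,4) S=176.1071 payoff=0.0000 vs cont=4.4130 → 4.4130 [wait]  node(5,5) S=269.9954 payoff=0.0000 vs cont=0.0000 → 0.0000 [wait]  ⇒ S*(5)=48.8695
t_4: node(4,0) S=39.4683 payoff=82.1717 vs cont=81.3879 → 82.1717 [stop]  node(4,1) S=60.5101 payoff=61.1299 vs cont=60.6585 → 61.1299 [stop]  node(4,2) S=92.7700 payoff=28.8700 vs cont=34.9469 → 34.9469 [wait]  node(4,3) S=142.2286 payoff=0.0000 vs cont=13.2160 → 13.2160 [wait]  node(4,4) S=218.0553 payoff=0.0000 vs cont=2.3596 → 2.3596 [wait]  ⇒ S*(4)=60.5101
t_3: node(3,0) S=48.8695 payoff=72.7705 vs cont=71.9867 → 72.7705 [stop]  node(3,1) S=74.9235 payoff=46.7165 vs cont=48.7213 → 48.7213 [wait]  node(3,2) S=114.8675 payoff=6.7725 vs cont=24.7500 → 24.7500 [wait]  node(3,3) S=176.1071 payoff=0.0000 vs cont=8.1491 → 8.1491 [wait]  ⇒ S*(3)=48.8695
t_2: node(2,0) S=60.5101 payoff=61.1299 vs cont=61.2660 → 61.2660 [wait]  node(2,1) S=92.7700 payoff=28.8700 vs cont=37.4076 → 37.4076 [wait]  node(2,2) S=142.2286 payoff=0.0000 vs cont=16.9728 → 16.9728 [wait]  ⇒ S*(2)=-
t_1: node(1,0) S=74.9235 payoff=46.7165 vs cont=49.9232 → 49.9232 [wait]  node(1,1) S=114.8675 payoff=6.7725 vs cont=27.7895 → 27.7895 [wait]  ⇒ S*(1)=-
t_0: node(0,0) S=92.7700 payoff=28.8700 vs cont=39.4450 → 39.4450 [wait]  ⇒ S*(0)=-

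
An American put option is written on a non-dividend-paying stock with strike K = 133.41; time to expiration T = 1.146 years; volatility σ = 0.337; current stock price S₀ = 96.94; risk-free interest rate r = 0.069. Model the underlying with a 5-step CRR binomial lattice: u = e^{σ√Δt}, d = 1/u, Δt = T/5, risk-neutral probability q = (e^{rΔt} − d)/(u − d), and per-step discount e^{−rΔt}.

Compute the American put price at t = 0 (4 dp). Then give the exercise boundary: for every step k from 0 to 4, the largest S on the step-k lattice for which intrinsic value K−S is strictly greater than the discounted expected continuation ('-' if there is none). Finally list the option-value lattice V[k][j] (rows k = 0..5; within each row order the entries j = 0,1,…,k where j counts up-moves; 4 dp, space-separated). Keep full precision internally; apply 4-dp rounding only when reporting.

price = 36.7238
boundary = - 82.4963 96.9400 82.4963 96.9400
tree:
36.7238
50.9137 24.1827
63.2053 36.4700 13.0845
73.6655 50.9137 22.3491 4.5552
82.5672 63.2053 36.4700 9.4242 0.0000
90.1425 73.6655 50.9137 19.4975 0.0000 0.0000

Δt=0.22920, u=1.17508, d=0.85100, q=0.50894, disc=e^(-rΔt)=0.98431
k=5 terminal: V=max(K-S,0) → 90.1425 73.6655 50.9137 19.4975 0.0000 0.0000
k=4: j=0 S=50.8428 intr=82.5672 cont=80.4739 V=82.5672[EX]; j=1 S=70.2047 intr=63.2053 cont=61.1120 V=63.2053[EX]; j=2 S=96.9400 intr=36.4700 cont=34.3767 V=36.4700[EX]; j=3 S=133.8565 intr=0.0000 cont=9.4242 V=9.4242[hold]; j=4 S=184.8316 intr=0.0000 cont=0.0000 V=0.0000[hold]  S*(4)=96.9400
k=3: j=0 S=59.7445 intr=73.6655 cont=71.5722 V=73.6655[EX]; j=1 S=82.4963 intr=50.9137 cont=48.8204 V=50.9137[EX]; j=2 S=113.9125 intr=19.4975 cont=22.3491 V=22.3491[hold]; j=3 S=157.2925 intr=0.0000 cont=4.5552 V=4.5552[hold]  S*(3)=82.4963
k=2: j=0 S=70.2047 intr=63.2053 cont=61.1120 V=63.2053[EX]; j=1 S=96.9400 intr=36.4700 cont=35.8052 V=36.4700[EX]; j=2 S=133.8565 intr=0.0000 cont=13.0845 V=13.0845[hold]  S*(2)=96.9400
k=1: j=0 S=82.4963 intr=50.9137 cont=48.8204 V=50.9137[EX]; j=1 S=113.9125 intr=19.4975 cont=24.1827 V=24.1827[hold]  S*(1)=82.4963
k=0: j=0 S=96.9400 intr=36.4700 cont=36.7238 V=36.7238[hold]  S*(0)=-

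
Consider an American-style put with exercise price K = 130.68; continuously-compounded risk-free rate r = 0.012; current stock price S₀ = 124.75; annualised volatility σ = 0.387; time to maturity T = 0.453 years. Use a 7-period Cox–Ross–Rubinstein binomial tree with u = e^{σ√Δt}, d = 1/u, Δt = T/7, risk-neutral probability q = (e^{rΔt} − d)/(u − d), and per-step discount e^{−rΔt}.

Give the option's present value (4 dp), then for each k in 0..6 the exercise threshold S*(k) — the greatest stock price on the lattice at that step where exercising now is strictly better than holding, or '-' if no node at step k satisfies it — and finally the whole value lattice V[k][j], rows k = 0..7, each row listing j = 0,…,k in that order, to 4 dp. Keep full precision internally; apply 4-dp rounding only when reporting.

price = 16.3004
boundary = - - - - 84.1429 92.8481 102.4540
tree:
16.3004
22.4058 9.6953
29.7596 14.4546 4.5416
38.0146 20.8414 7.5409 1.2912
46.5371 28.8193 12.2097 2.4820 0.0000
54.4262 37.8319 19.0768 4.7707 0.0000 0.0000
61.5756 46.5371 28.2260 9.1701 0.0000 0.0000 0.0000
68.0547 54.4262 37.8319 17.6263 0.0000 0.0000 0.0000 0.0000

params: Δt=0.06471 u=1.10346 d=0.90624 q=0.47935 e^(-rΔt)=0.99922
t_7 payoffs: 68.0547 54.4262 37.8319 17.6263 0.0000 0.0000 0.0000 0.0000
t_6: node(6,0) S=69.1044 payoff=61.5756 vs cont=61.4742 → 61.5756 [stop]  node(6,1) S=84.1429 payoff=46.5371 vs cont=46.4357 → 46.5371 [stop]  node(6,2) S=102.4540 payoff=28.2260 vs cont=28.1246 → 28.2260 [stop]  node(6,3) S=124.7500 payoff=5.9300 vs cont=9.1701 → 9.1701 [wait]  node(6,4) S=151.8981 payoff=0.0000 vs cont=0.0000 → 0.0000 [wait]  node(6,5) S=184.9541 payoff=0.0000 vs cont=0.0000 → 0.0000 [wait]  node(6,6) S=225.2037 payoff=0.0000 vs cont=0.0000 → 0.0000 [wait]  ⇒ S*(6)=102.4540
t_5: node(5,0) S=76.2538 payoff=54.4262 vs cont=54.3248 → 54.4262 [stop]  node(5,1) S=92.8481 payoff=37.8319 vs cont=37.7304 → 37.8319 [stop]  node(5,2) S=113.0537 payoff=17.6263 vs cont=19.0768 → 19.0768 [wait]  node(5,3) S=137.6564 payoff=0.0000 vs cont=4.7707 → 4.7707 [wait]  node(5,4) S=167.6131 payoff=0.0000 vs cont=0.0000 → 0.0000 [wait]  node(5,5) S=204.0891 payoff=0.0000 vs cont=0.0000 → 0.0000 [wait]  ⇒ S*(5)=92.8481
t_4: node(4,0) S=84.1429 payoff=46.5371 vs cont=46.4357 → 46.5371 [stop]  node(4,1) S=102.4540 payoff=28.2260 vs cont=28.8193 → 28.8193 [wait]  node(4,2) S=124.7500 payoff=5.9300 vs cont=12.2097 → 12.2097 [wait]  node(4,3) S=151.8981 payoff=0.0000 vs cont=2.4820 → 2.4820 [wait]  node(4,4) S=184.9541 payoff=0.0000 vs cont=0.0000 → 0.0000 [wait]  ⇒ S*(4)=84.1429
t_3: node(3,0) S=92.8481 payoff=37.8319 vs cont=38.0146 → 38.0146 [wait]  node(3,1) S=113.0537 payoff=17.6263 vs cont=20.8414 → 20.8414 [wait]  node(3,2) S=137.6564 payoff=0.0000 vs cont=7.5409 → 7.5409 [wait]  node(3,3) S=167.6131 payoff=0.0000 vs cont=1.2912 → 1.2912 [wait]  ⇒ S*(3)=-
t_2: node(2,0) S=102.4540 payoff=28.2260 vs cont=29.7596 → 29.7596 [wait]  node(2,1) S=124.7500 payoff=5.9300 vs cont=14.4546 → 14.4546 [wait]  node(2,2) S=151.8981 payoff=0.0000 vs cont=4.5416 → 4.5416 [wait]  ⇒ S*(2)=-
t_1: node(1,0) S=113.0537 payoff=17.6263 vs cont=22.4058 → 22.4058 [wait]  node(1,1) S=137.6564 payoff=0.0000 vs cont=9.6953 → 9.6953 [wait]  ⇒ S*(1)=-
t_0: node(0,0) S=124.7500 payoff=5.9300 vs cont=16.3004 → 16.3004 [wait]  ⇒ S*(0)=-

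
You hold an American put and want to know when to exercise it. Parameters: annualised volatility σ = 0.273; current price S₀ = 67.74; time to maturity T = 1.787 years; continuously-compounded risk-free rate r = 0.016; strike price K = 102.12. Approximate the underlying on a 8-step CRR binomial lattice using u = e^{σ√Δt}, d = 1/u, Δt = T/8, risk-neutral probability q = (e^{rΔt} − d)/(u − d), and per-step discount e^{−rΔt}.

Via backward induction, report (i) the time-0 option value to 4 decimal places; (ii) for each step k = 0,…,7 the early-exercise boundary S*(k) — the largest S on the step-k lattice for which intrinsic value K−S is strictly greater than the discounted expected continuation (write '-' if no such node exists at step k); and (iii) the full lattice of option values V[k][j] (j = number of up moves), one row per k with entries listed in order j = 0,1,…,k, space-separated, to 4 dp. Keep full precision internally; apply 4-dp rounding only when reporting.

Δt=0.22337  u=1.13772  d=0.87895  q=0.48162  discount=0.99643
step 8 (expiry): payoffs max(K−S,0) = 77.9898 70.8857 61.6901 49.7872 34.3800 14.4368 0.0000 0.0000 0.0000
step 7: (k=7,j=0): S=27.4534, (K−S)⁺=74.6666, hold=74.3023 ⇒ V=74.6666 exercise | (k=7,j=1): S=35.5359, (K−S)⁺=66.5841, hold=66.2198 ⇒ V=66.5841 exercise | (k=7,j=2): S=45.9979, (K−S)⁺=56.1221, hold=55.7577 ⇒ V=56.1221 exercise | (k=7,j=3): S=59.5401, (K−S)⁺=42.5799, hold=42.2156 ⇒ V=42.5799 exercise | (k=7,j=4): S=77.0692, (K−S)⁺=25.0508, hold=24.6865 ⇒ V=25.0508 exercise | (k=7,j=5): S=99.7590, (K−S)⁺=2.3610, hold=7.4570 ⇒ V=7.4570 continue | (k=7,j=6): S=129.1289, (K−S)⁺=0.0000, hold=0.0000 ⇒ V=0.0000 continue | (k=7,j=7): S=167.1455, (K−S)⁺=0.0000, hold=0.0000 ⇒ V=0.0000 continue  boundary S*=77.0692
step 6: (k=6,j=0): S=31.2343, (K−S)⁺=70.8857, hold=70.5214 ⇒ V=70.8857 exercise | (k=6,j=1): S=40.4299, (K−S)⁺=61.6901, hold=61.3258 ⇒ V=61.6901 exercise | (k=6,j=2): S=52.3328, (K−S)⁺=49.7872, hold=49.4229 ⇒ V=49.7872 exercise | (k=6,j=3): S=67.7400, (K−S)⁺=34.3800, hold=34.0157 ⇒ V=34.3800 exercise | (k=6,j=4): S=87.6832, (K−S)⁺=14.4368, hold=16.5181 ⇒ V=16.5181 continue | (k=6,j=5): S=113.4979, (K−S)⁺=0.0000, hold=3.8517 ⇒ V=3.8517 continue | (k=6,j=6): S=146.9126, (K−S)⁺=0.0000, hold=0.0000 ⇒ V=0.0000 continue  boundary S*=67.7400
step 5: (k=5,j=0): S=35.5359, (K−S)⁺=66.5841, hold=66.2198 ⇒ V=66.5841 exercise | (k=5,j=1): S=45.9979, (K−S)⁺=56.1221, hold=55.7577 ⇒ V=56.1221 exercise | (k=5,j=2): S=59.5401, (K−S)⁺=42.5799, hold=42.2156 ⇒ V=42.5799 exercise | (k=5,j=3): S=77.0692, (K−S)⁺=25.0508, hold=25.6853 ⇒ V=25.6853 continue | (k=5,j=4): S=99.7590, (K−S)⁺=2.3610, hold=10.3805 ⇒ V=10.3805 continue | (k=5,j=5): S=129.1289, (K−S)⁺=0.0000, hold=1.9895 ⇒ V=1.9895 continue  boundary S*=59.5401
step 4: (k=4,j=0): S=40.4299, (K−S)⁺=61.6901, hold=61.3258 ⇒ V=61.6901 exercise | (k=4,j=1): S=52.3328, (K−S)⁺=49.7872, hold=49.4229 ⇒ V=49.7872 exercise | (k=4,j=2): S=67.7400, (K−S)⁺=34.3800, hold=34.3202 ⇒ V=34.3800 exercise | (k=4,j=3): S=87.6832, (K−S)⁺=14.4368, hold=18.2488 ⇒ V=18.2488 continue | (k=4,j=4): S=113.4979, (K−S)⁺=0.0000, hold=6.3166 ⇒ V=6.3166 continue  boundary S*=67.7400
step 3: (k=3,j=0): S=45.9979, (K−S)⁺=56.1221, hold=55.7577 ⇒ V=56.1221 exercise | (k=3,j=1): S=59.5401, (K−S)⁺=42.5799, hold=42.2156 ⇒ V=42.5799 exercise | (k=3,j=2): S=77.0692, (K−S)⁺=25.0508, hold=26.5159 ⇒ V=26.5159 continue | (k=3,j=3): S=99.7590, (K−S)⁺=2.3610, hold=12.4573 ⇒ V=12.4573 continue  boundary S*=59.5401
step 2: (k=2,j=0): S=52.3328, (K−S)⁺=49.7872, hold=49.4229 ⇒ V=49.7872 exercise | (k=2,j=1): S=67.7400, (K−S)⁺=34.3800, hold=34.7188 ⇒ V=34.7188 continue | (k=2,j=2): S=87.6832, (K−S)⁺=14.4368, hold=19.6745 ⇒ V=19.6745 continue  boundary S*=52.3328
step 1: (k=1,j=0): S=59.5401, (K−S)⁺=42.5799, hold=42.3782 ⇒ V=42.5799 exercise | (k=1,j=1): S=77.0692, (K−S)⁺=25.0508, hold=27.3751 ⇒ V=27.3751 continue  boundary S*=59.5401
step 0: (k=0,j=0): S=67.7400, (K−S)⁺=34.3800, hold=35.1311 ⇒ V=35.1311 continue  boundary S*=-

price = 35.1311
boundary = - 59.5401 52.3328 59.5401 67.7400 59.5401 67.7400 77.0692
tree:
35.1311
42.5799 27.3751
49.7872 34.7188 19.6745
56.1221 42.5799 26.5159 12.4573
61.6901 49.7872 34.3800 18.2488 6.3166
66.5841 56.1221 42.5799 25.6853 10.3805 1.9895
70.8857 61.6901 49.7872 34.3800 16.5181 3.8517 0.0000
74.6666 66.5841 56.1221 42.5799 25.0508 7.4570 0.0000 0.0000
77.9898 70.8857 61.6901 49.7872 34.3800 14.4368 0.0000 0.0000 0.0000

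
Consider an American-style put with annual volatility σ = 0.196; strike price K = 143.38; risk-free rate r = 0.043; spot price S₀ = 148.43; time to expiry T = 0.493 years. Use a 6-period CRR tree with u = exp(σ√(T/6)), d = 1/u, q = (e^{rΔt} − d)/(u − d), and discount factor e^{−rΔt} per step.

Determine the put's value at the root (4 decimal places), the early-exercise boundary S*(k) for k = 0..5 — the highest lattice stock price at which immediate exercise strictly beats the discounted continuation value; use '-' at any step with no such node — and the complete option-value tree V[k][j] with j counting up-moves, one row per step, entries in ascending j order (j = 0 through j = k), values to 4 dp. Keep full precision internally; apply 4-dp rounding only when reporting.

price = 4.8568
boundary = - - - 125.4071 118.5556 125.4071
tree:
4.8568
7.8017 2.1436
12.1039 3.8430 0.5734
17.9729 6.7132 1.1925 0.0000
24.8244 11.3017 2.4800 0.0000 0.0000
31.3015 17.9729 5.1575 0.0000 0.0000 0.0000
37.4248 24.8244 10.7255 0.0000 0.0000 0.0000 0.0000

params: Δt=0.08217 u=1.05779 d=0.94537 q=0.51744 e^(-rΔt)=0.99647
t_6 payoffs: 37.4248 24.8244 10.7255 0.0000 0.0000 0.0000 0.0000
t_5: node(5,0) S=112.0785 payoff=31.3015 vs cont=30.7959 → 31.3015 [stop]  node(5,1) S=125.4071 payoff=17.9729 vs cont=17.4673 → 17.9729 [stop]  node(5,2) S=140.3207 payoff=3.0593 vs cont=5.1575 → 5.1575 [wait]  node(5,3) S=157.0079 payoff=0.0000 vs cont=0.0000 → 0.0000 [wait]  node(5,4) S=175.6796 payoff=0.0000 vs cont=0.0000 → 0.0000 [wait]  node(5,5) S=196.5718 payoff=0.0000 vs cont=0.0000 → 0.0000 [wait]  ⇒ S*(5)=125.4071
t_4: node(4,0) S=118.5556 payoff=24.8244 vs cont=24.3187 → 24.8244 [stop]  node(4,1) S=132.6545 payoff=10.7255 vs cont=11.3017 → 11.3017 [wait]  node(4,2) S=148.4300 payoff=0.0000 vs cont=2.4800 → 2.4800 [wait]  node(4,3) S=166.0816 payoff=0.0000 vs cont=0.0000 → 0.0000 [wait]  node(4,4) S=185.8324 payoff=0.0000 vs cont=0.0000 → 0.0000 [wait]  ⇒ S*(4)=118.5556
t_3: node(3,0) S=125.4071 payoff=17.9729 vs cont=17.7643 → 17.9729 [stop]  node(3,1) S=140.3207 payoff=3.0593 vs cont=6.7132 → 6.7132 [wait]  node(3,2) S=157.0079 payoff=0.0000 vs cont=1.1925 → 1.1925 [wait]  node(3,3) S=175.6796 payoff=0.0000 vs cont=0.0000 → 0.0000 [wait]  ⇒ S*(3)=125.4071
t_2: node(2,0) S=132.6545 payoff=10.7255 vs cont=12.1039 → 12.1039 [wait]  node(2,1) S=148.4300 payoff=0.0000 vs cont=3.8430 → 3.8430 [wait]  node(2,2) S=166.0816 payoff=0.0000 vs cont=0.5734 → 0.5734 [wait]  ⇒ S*(2)=-
t_1: node(1,0) S=140.3207 payoff=3.0593 vs cont=7.8017 → 7.8017 [wait]  node(1,1) S=157.0079 payoff=0.0000 vs cont=2.1436 → 2.1436 [wait]  ⇒ S*(1)=-
t_0: node(0,0) S=148.4300 payoff=0.0000 vs cont=4.8568 → 4.8568 [wait]  ⇒ S*(0)=-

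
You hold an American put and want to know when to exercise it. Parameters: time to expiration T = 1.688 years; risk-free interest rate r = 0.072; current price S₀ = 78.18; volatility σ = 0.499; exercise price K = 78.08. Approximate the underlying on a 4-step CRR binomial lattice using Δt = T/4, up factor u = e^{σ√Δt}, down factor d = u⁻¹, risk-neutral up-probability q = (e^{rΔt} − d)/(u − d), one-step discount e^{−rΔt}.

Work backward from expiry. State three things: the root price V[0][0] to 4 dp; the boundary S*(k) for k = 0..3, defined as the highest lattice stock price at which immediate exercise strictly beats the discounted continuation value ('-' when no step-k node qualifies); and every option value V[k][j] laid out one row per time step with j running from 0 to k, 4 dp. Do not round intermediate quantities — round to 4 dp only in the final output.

price = 15.1895
boundary = - - 40.8823 56.5348
tree:
15.1895
24.2997 5.7723
37.1977 11.1520 0.0000
48.5165 21.5452 0.0000 0.0000
56.7016 37.1977 0.0000 0.0000 0.0000

Δt=0.42200  u=1.38287  d=0.72314  q=0.46642  discount=0.97007
step 4 (expiry): payoffs max(K−S,0) = 56.7016 37.1977 0.0000 0.0000 0.0000
step 3: (k=3,j=0): S=29.5635, (K−S)⁺=48.5165, hold=46.1798 ⇒ V=48.5165 exercise | (k=3,j=1): S=56.5348, (K−S)⁺=21.5452, hold=19.2538 ⇒ V=21.5452 exercise | (k=3,j=2): S=108.1124, (K−S)⁺=0.0000, hold=0.0000 ⇒ V=0.0000 continue | (k=3,j=3): S=206.7454, (K−S)⁺=0.0000, hold=0.0000 ⇒ V=0.0000 continue  boundary S*=56.5348
step 2: (k=2,j=0): S=40.8823, (K−S)⁺=37.1977, hold=34.8610 ⇒ V=37.1977 exercise | (k=2,j=1): S=78.1800, (K−S)⁺=0.0000, hold=11.1520 ⇒ V=11.1520 continue | (k=2,j=2): S=149.5050, (K−S)⁺=0.0000, hold=0.0000 ⇒ V=0.0000 continue  boundary S*=40.8823
step 1: (k=1,j=0): S=56.5348, (K−S)⁺=21.5452, hold=24.2997 ⇒ V=24.2997 continue | (k=1,j=1): S=108.1124, (K−S)⁺=0.0000, hold=5.7723 ⇒ V=5.7723 continue  boundary S*=-
step 0: (k=0,j=0): S=78.1800, (K−S)⁺=0.0000, hold=15.1895 ⇒ V=15.1895 continue  boundary S*=-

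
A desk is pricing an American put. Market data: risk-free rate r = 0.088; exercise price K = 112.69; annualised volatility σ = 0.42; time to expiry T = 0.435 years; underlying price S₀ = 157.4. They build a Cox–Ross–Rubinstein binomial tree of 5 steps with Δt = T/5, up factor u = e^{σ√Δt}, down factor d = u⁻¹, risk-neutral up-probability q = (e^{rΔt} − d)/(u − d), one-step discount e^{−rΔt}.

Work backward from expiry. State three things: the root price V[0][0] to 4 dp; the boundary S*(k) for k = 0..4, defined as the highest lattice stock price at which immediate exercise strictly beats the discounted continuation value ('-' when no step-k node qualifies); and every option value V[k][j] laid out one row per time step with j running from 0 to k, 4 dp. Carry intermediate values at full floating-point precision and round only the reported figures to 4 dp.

price = 1.5168
boundary = - - - - 95.8957
tree:
1.5168
2.8056 0.2514
5.1479 0.5066 0.0000
9.3540 1.0210 0.0000 0.0000
16.7943 2.0578 0.0000 0.0000 0.0000
27.9677 4.1473 0.0000 0.0000 0.0000 0.0000

params: Δt=0.08700 u=1.13188 d=0.88348 q=0.50001 e^(-rΔt)=0.99237
t_5 payoffs: 27.9677 4.1473 0.0000 0.0000 0.0000 0.0000
t_4: node(4,0) S=95.8957 payoff=16.7943 vs cont=15.9348 → 16.7943 [stop]  node(4,1) S=122.8576 payoff=0.0000 vs cont=2.0578 → 2.0578 [wait]  node(4,2) S=157.4000 payoff=0.0000 vs cont=0.0000 → 0.0000 [wait]  node(4,3) S=201.6543 payoff=0.0000 vs cont=0.0000 → 0.0000 [wait]  node(4,4) S=258.3510 payoff=0.0000 vs cont=0.0000 → 0.0000 [wait]  ⇒ S*(4)=95.8957
t_3: node(3,0) S=108.5427 payoff=4.1473 vs cont=9.3540 → 9.3540 [wait]  node(3,1) S=139.0604 payoff=0.0000 vs cont=1.0210 → 1.0210 [wait]  node(3,2) S=178.1583 payoff=0.0000 vs cont=0.0000 → 0.0000 [wait]  node(3,3) S=228.2490 payoff=0.0000 vs cont=0.0000 → 0.0000 [wait]  ⇒ S*(3)=-
t_2: node(2,0) S=122.8576 payoff=0.0000 vs cont=5.1479 → 5.1479 [wait]  node(2,1) S=157.4000 payoff=0.0000 vs cont=0.5066 → 0.5066 [wait]  node(2,2) S=201.6543 payoff=0.0000 vs cont=0.0000 → 0.0000 [wait]  ⇒ S*(2)=-
t_1: node(1,0) S=139.0604 payoff=0.0000 vs cont=2.8056 → 2.8056 [wait]  node(1,1) S=178.1583 payoff=0.0000 vs cont=0.2514 → 0.2514 [wait]  ⇒ S*(1)=-
t_0: node(0,0) S=157.4000 payoff=0.0000 vs cont=1.5168 → 1.5168 [wait]  ⇒ S*(0)=-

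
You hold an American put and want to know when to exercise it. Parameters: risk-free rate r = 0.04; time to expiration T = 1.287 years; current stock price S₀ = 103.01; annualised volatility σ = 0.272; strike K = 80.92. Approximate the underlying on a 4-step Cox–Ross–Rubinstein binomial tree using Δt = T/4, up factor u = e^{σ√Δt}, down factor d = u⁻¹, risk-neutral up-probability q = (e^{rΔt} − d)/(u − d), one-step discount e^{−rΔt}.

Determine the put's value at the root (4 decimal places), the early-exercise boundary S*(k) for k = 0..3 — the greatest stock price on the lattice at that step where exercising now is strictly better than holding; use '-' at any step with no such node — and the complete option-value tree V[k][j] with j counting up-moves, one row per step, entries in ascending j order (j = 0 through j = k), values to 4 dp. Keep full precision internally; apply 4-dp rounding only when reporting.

price = 2.8196
boundary = - - - 64.8428
tree:
2.8196
5.1221 0.6201
9.1646 1.2646 0.0000
16.0772 2.5790 0.0000 0.0000
25.3480 5.2598 0.0000 0.0000 0.0000

Δt=0.32175, u=1.16683, d=0.85703, q=0.50332, disc=e^(-rΔt)=0.98721
k=4 terminal: V=max(K-S,0) → 25.3480 5.2598 0.0000 0.0000 0.0000
k=3: j=0 S=64.8428 intr=16.0772 cont=15.0424 V=16.0772[EX]; j=1 S=88.2823 intr=0.0000 cont=2.5790 V=2.5790[hold]; j=2 S=120.1947 intr=0.0000 cont=0.0000 V=0.0000[hold]; j=3 S=163.6428 intr=0.0000 cont=0.0000 V=0.0000[hold]  S*(3)=64.8428
k=2: j=0 S=75.6602 intr=5.2598 cont=9.1646 V=9.1646[hold]; j=1 S=103.0100 intr=0.0000 cont=1.2646 V=1.2646[hold]; j=2 S=140.2462 intr=0.0000 cont=0.0000 V=0.0000[hold]  S*(2)=-
k=1: j=0 S=88.2823 intr=0.0000 cont=5.1221 V=5.1221[hold]; j=1 S=120.1947 intr=0.0000 cont=0.6201 V=0.6201[hold]  S*(1)=-
k=0: j=0 S=103.0100 intr=0.0000 cont=2.8196 V=2.8196[hold]  S*(0)=-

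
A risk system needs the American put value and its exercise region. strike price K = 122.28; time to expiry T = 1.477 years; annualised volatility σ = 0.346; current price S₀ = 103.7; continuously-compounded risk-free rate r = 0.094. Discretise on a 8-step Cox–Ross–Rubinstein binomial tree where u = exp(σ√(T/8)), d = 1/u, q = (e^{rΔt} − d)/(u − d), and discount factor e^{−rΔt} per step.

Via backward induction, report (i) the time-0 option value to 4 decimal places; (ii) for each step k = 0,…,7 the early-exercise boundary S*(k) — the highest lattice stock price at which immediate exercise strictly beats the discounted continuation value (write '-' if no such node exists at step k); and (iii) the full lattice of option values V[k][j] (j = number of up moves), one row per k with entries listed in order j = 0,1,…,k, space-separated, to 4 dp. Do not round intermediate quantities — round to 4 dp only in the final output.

price = 22.9604
boundary = - 89.3743 77.0276 89.3743 77.0276 89.3743 77.0276 89.3743
tree:
22.9604
32.9057 14.6080
45.2524 22.3001 8.0422
55.8935 32.9057 13.3199 3.4708
65.0645 45.2524 21.3604 6.3912 0.9082
72.9686 55.8935 32.9057 11.4867 1.9316 0.0000
79.7808 65.0645 45.2524 19.9507 4.1079 0.0000 0.0000
85.6519 72.9686 55.8935 32.9057 8.7365 0.0000 0.0000 0.0000
90.7119 79.7808 65.0645 45.2524 18.5800 0.0000 0.0000 0.0000 0.0000

Δt=0.18463, u=1.16029, d=0.86185, q=0.52156, disc=e^(-rΔt)=0.98279
k=8 terminal: V=max(K-S,0) → 90.7119 79.7808 65.0645 45.2524 18.5800 0.0000 0.0000 0.0000 0.0000
k=7: j=0 S=36.6281 intr=85.6519 cont=83.5480 V=85.6519[EX]; j=1 S=49.3114 intr=72.9686 cont=70.8648 V=72.9686[EX]; j=2 S=66.3865 intr=55.8935 cont=53.7896 V=55.8935[EX]; j=3 S=89.3743 intr=32.9057 cont=30.8019 V=32.9057[EX]; j=4 S=120.3220 intr=1.9580 cont=8.7365 V=8.7365[hold]; j=5 S=161.9860 intr=0.0000 cont=0.0000 V=0.0000[hold]; j=6 S=218.0771 intr=0.0000 cont=0.0000 V=0.0000[hold]; j=7 S=293.5909 intr=0.0000 cont=0.0000 V=0.0000[hold]  S*(7)=89.3743
k=6: j=0 S=42.4992 intr=79.7808 cont=77.6769 V=79.7808[EX]; j=1 S=57.2155 intr=65.0645 cont=62.9607 V=65.0645[EX]; j=2 S=77.0276 intr=45.2524 cont=43.1486 V=45.2524[EX]; j=3 S=103.7000 intr=18.5800 cont=19.9507 V=19.9507[hold]; j=4 S=139.6083 intr=0.0000 cont=4.1079 V=4.1079[hold]; j=5 S=187.9506 intr=0.0000 cont=0.0000 V=0.0000[hold]; j=6 S=253.0325 intr=0.0000 cont=0.0000 V=0.0000[hold]  S*(6)=77.0276
k=5: j=0 S=49.3114 intr=72.9686 cont=70.8648 V=72.9686[EX]; j=1 S=66.3865 intr=55.8935 cont=53.7896 V=55.8935[EX]; j=2 S=89.3743 intr=32.9057 cont=31.5045 V=32.9057[EX]; j=3 S=120.3220 intr=1.9580 cont=11.4867 V=11.4867[hold]; j=4 S=161.9860 intr=0.0000 cont=1.9316 V=1.9316[hold]; j=5 S=218.0771 intr=0.0000 cont=0.0000 V=0.0000[hold]  S*(5)=89.3743
k=4: j=0 S=57.2155 intr=65.0645 cont=62.9607 V=65.0645[EX]; j=1 S=77.0276 intr=45.2524 cont=43.1486 V=45.2524[EX]; j=2 S=103.7000 intr=18.5800 cont=21.3604 V=21.3604[hold]; j=3 S=139.6083 intr=0.0000 cont=6.3912 V=6.3912[hold]; j=4 S=187.9506 intr=0.0000 cont=0.9082 V=0.9082[hold]  S*(4)=77.0276
k=3: j=0 S=66.3865 intr=55.8935 cont=53.7896 V=55.8935[EX]; j=1 S=89.3743 intr=32.9057 cont=32.2271 V=32.9057[EX]; j=2 S=120.3220 intr=1.9580 cont=13.3199 V=13.3199[hold]; j=3 S=161.9860 intr=0.0000 cont=3.4708 V=3.4708[hold]  S*(3)=89.3743
k=2: j=0 S=77.0276 intr=45.2524 cont=43.1486 V=45.2524[EX]; j=1 S=103.7000 intr=18.5800 cont=22.3001 V=22.3001[hold]; j=2 S=139.6083 intr=0.0000 cont=8.0422 V=8.0422[hold]  S*(2)=77.0276
k=1: j=0 S=89.3743 intr=32.9057 cont=32.7088 V=32.9057[EX]; j=1 S=120.3220 intr=1.9580 cont=14.6080 V=14.6080[hold]  S*(1)=89.3743
k=0: j=0 S=103.7000 intr=18.5800 cont=22.9604 V=22.9604[hold]  S*(0)=-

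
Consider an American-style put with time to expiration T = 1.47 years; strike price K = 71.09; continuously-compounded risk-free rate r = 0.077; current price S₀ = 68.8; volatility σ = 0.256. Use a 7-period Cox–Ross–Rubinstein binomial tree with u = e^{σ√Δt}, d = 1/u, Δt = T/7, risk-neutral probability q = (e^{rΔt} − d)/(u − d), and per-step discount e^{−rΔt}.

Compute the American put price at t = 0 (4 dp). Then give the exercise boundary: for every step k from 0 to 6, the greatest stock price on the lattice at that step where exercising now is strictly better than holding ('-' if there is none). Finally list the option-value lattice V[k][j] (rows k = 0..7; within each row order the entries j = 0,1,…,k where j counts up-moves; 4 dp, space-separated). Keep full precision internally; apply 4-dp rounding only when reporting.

params: Δt=0.21000 u=1.12447 d=0.88931 q=0.54002 e^(-rΔt)=0.98396
t_7 payoffs: 40.8246 32.8212 22.7015 9.9057 0.0000 0.0000 0.0000 0.0000
t_6: node(6,0) S=34.0326 payoff=37.0574 vs cont=35.9171 → 37.0574 [stop]  node(6,1) S=43.0322 payoff=28.0578 vs cont=26.9175 → 28.0578 [stop]  node(6,2) S=54.4115 payoff=16.6785 vs cont=15.5382 → 16.6785 [stop]  node(6,3) S=68.8000 payoff=2.2900 vs cont=4.4833 → 4.4833 [wait]  node(6,4) S=86.9933 payoff=0.0000 vs cont=0.0000 → 0.0000 [wait]  node(6,5) S=109.9977 payoff=0.0000 vs cont=0.0000 → 0.0000 [wait]  node(6,6) S=139.0853 payoff=0.0000 vs cont=0.0000 → 0.0000 [wait]  ⇒ S*(6)=54.4115
t_5: node(5,0) S=38.2688 payoff=32.8212 vs cont=31.6810 → 32.8212 [stop]  node(5,1) S=48.3885 payoff=22.7015 vs cont=21.5612 → 22.7015 [stop]  node(5,2) S=61.1843 payoff=9.9057 vs cont=9.9309 → 9.9309 [wait]  node(5,3) S=77.3637 payoff=0.0000 vs cont=2.0291 → 2.0291 [wait]  node(5,4) S=97.8216 payoff=0.0000 vs cont=0.0000 → 0.0000 [wait]  node(5,5) S=123.6894 payoff=0.0000 vs cont=0.0000 → 0.0000 [wait]  ⇒ S*(5)=48.3885
t_4: node(4,0) S=43.0322 payoff=28.0578 vs cont=26.9175 → 28.0578 [stop]  node(4,1) S=54.4115 payoff=16.6785 vs cont=15.5516 → 16.6785 [stop]  node(4,2) S=68.8000 payoff=2.2900 vs cont=5.5729 → 5.5729 [wait]  node(4,3) S=86.9933 payoff=0.0000 vs cont=0.9184 → 0.9184 [wait]  node(4,4) S=109.9977 payoff=0.0000 vs cont=0.0000 → 0.0000 [wait]  ⇒ S*(4)=54.4115
t_3: node(3,0) S=48.3885 payoff=22.7015 vs cont=21.5612 → 22.7015 [stop]  node(3,1) S=61.1843 payoff=9.9057 vs cont=10.5099 → 10.5099 [wait]  node(3,2) S=77.3637 payoff=0.0000 vs cont=3.0103 → 3.0103 [wait]  node(3,3) S=97.8216 payoff=0.0000 vs cont=0.4157 → 0.4157 [wait]  ⇒ S*(3)=48.3885
t_2: node(2,0) S=54.4115 payoff=16.6785 vs cont=15.8592 → 16.6785 [stop]  node(2,1) S=68.8000 payoff=2.2900 vs cont=6.3563 → 6.3563 [wait]  node(2,2) S=86.9933 payoff=0.0000 vs cont=1.5833 → 1.5833 [wait]  ⇒ S*(2)=54.4115
t_1: node(1,0) S=61.1843 payoff=9.9057 vs cont=10.9262 → 10.9262 [wait]  node(1,1) S=77.3637 payoff=0.0000 vs cont=3.7182 → 3.7182 [wait]  ⇒ S*(1)=-
t_0: node(0,0) S=68.8000 payoff=2.2900 vs cont=6.9208 → 6.9208 [wait]  ⇒ S*(0)=-

price = 6.9208
boundary = - - 54.4115 48.3885 54.4115 48.3885 54.4115
tree:
6.9208
10.9262 3.7182
16.6785 6.3563 1.5833
22.7015 10.5099 3.0103 0.4157
28.0578 16.6785 5.5729 0.9184 0.0000
32.8212 22.7015 9.9309 2.0291 0.0000 0.0000
37.0574 28.0578 16.6785 4.4833 0.0000 0.0000 0.0000
40.8246 32.8212 22.7015 9.9057 0.0000 0.0000 0.0000 0.0000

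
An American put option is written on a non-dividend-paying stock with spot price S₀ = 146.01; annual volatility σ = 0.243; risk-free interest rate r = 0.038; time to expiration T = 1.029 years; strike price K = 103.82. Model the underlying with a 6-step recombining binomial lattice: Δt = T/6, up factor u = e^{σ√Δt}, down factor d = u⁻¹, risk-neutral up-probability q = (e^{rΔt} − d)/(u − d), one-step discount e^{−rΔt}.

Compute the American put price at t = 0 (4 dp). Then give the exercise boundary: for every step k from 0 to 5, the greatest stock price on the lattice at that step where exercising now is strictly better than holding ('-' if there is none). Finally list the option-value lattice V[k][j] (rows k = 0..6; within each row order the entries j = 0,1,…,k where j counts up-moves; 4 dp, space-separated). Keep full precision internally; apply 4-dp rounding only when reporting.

Δt=0.17150, u=1.10587, d=0.90427, q=0.50729, disc=e^(-rΔt)=0.99350
k=6 terminal: V=max(K-S,0) → 23.9915 6.1939 0.0000 0.0000 0.0000 0.0000 0.0000
k=5: j=0 S=88.2799 intr=15.5401 cont=14.8657 V=15.5401[EX]; j=1 S=107.9618 intr=0.0000 cont=3.0319 V=3.0319[hold]; j=2 S=132.0318 intr=0.0000 cont=0.0000 V=0.0000[hold]; j=3 S=161.4681 intr=0.0000 cont=0.0000 V=0.0000[hold]; j=4 S=197.4672 intr=0.0000 cont=0.0000 V=0.0000[hold]; j=5 S=241.4923 intr=0.0000 cont=0.0000 V=0.0000[hold]  S*(5)=88.2799
k=4: j=0 S=97.6261 intr=6.1939 cont=9.1351 V=9.1351[hold]; j=1 S=119.3917 intr=0.0000 cont=1.4841 V=1.4841[hold]; j=2 S=146.0100 intr=0.0000 cont=0.0000 V=0.0000[hold]; j=3 S=178.5628 intr=0.0000 cont=0.0000 V=0.0000[hold]; j=4 S=218.3731 intr=0.0000 cont=0.0000 V=0.0000[hold]  S*(4)=-
k=3: j=0 S=107.9618 intr=0.0000 cont=5.2197 V=5.2197[hold]; j=1 S=132.0318 intr=0.0000 cont=0.7265 V=0.7265[hold]; j=2 S=161.4681 intr=0.0000 cont=0.0000 V=0.0000[hold]; j=3 S=197.4672 intr=0.0000 cont=0.0000 V=0.0000[hold]  S*(3)=-
k=2: j=0 S=119.3917 intr=0.0000 cont=2.9212 V=2.9212[hold]; j=1 S=146.0100 intr=0.0000 cont=0.3556 V=0.3556[hold]; j=2 S=178.5628 intr=0.0000 cont=0.0000 V=0.0000[hold]  S*(2)=-
k=1: j=0 S=132.0318 intr=0.0000 cont=1.6092 V=1.6092[hold]; j=1 S=161.4681 intr=0.0000 cont=0.1741 V=0.1741[hold]  S*(1)=-
k=0: j=0 S=146.0100 intr=0.0000 cont=0.8754 V=0.8754[hold]  S*(0)=-

price = 0.8754
boundary = - - - - - 88.2799
tree:
0.8754
1.6092 0.1741
2.9212 0.3556 0.0000
5.2197 0.7265 0.0000 0.0000
9.1351 1.4841 0.0000 0.0000 0.0000
15.5401 3.0319 0.0000 0.0000 0.0000 0.0000
23.9915 6.1939 0.0000 0.0000 0.0000 0.0000 0.0000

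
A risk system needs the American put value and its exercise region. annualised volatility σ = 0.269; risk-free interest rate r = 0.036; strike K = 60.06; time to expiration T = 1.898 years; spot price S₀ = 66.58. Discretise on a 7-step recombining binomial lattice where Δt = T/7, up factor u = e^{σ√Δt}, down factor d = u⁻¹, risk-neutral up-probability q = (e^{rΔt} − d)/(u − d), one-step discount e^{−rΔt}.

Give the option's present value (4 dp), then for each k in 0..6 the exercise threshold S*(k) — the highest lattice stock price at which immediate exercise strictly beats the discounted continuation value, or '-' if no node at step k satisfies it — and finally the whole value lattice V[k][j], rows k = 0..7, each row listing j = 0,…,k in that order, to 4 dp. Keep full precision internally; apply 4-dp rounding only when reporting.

price = 5.0358
boundary = - - - 43.7367 38.0201 43.7367 50.3128
tree:
5.0358
7.7057 2.4641
11.4317 4.1300 0.8460
16.3233 6.7632 1.5773 0.1312
22.0399 10.7379 2.9202 0.2650 0.0000
27.0093 16.3233 5.3619 0.5352 0.0000 0.0000
31.3291 22.0399 9.7472 1.0807 0.0000 0.0000 0.0000
35.0844 27.0093 16.3233 2.1823 0.0000 0.0000 0.0000 0.0000

Δt=0.27114, u=1.15036, d=0.86930, q=0.49994, disc=e^(-rΔt)=0.99029
k=7 terminal: V=max(K-S,0) → 35.0844 27.0093 16.3233 2.1823 0.0000 0.0000 0.0000 0.0000
k=6: j=0 S=28.7309 intr=31.3291 cont=30.7457 V=31.3291[EX]; j=1 S=38.0201 intr=22.0399 cont=21.4565 V=22.0399[EX]; j=2 S=50.3128 intr=9.7472 cont=9.1638 V=9.7472[EX]; j=3 S=66.5800 intr=0.0000 cont=1.0807 V=1.0807[hold]; j=4 S=88.1067 intr=0.0000 cont=0.0000 V=0.0000[hold]; j=5 S=116.5934 intr=0.0000 cont=0.0000 V=0.0000[hold]; j=6 S=154.2904 intr=0.0000 cont=0.0000 V=0.0000[hold]  S*(6)=50.3128
k=5: j=0 S=33.0507 intr=27.0093 cont=26.4259 V=27.0093[EX]; j=1 S=43.7367 intr=16.3233 cont=15.7399 V=16.3233[EX]; j=2 S=57.8777 intr=2.1823 cont=5.3619 V=5.3619[hold]; j=3 S=76.5907 intr=0.0000 cont=0.5352 V=0.5352[hold]; j=4 S=101.3541 intr=0.0000 cont=0.0000 V=0.0000[hold]; j=5 S=134.1239 intr=0.0000 cont=0.0000 V=0.0000[hold]  S*(5)=43.7367
k=4: j=0 S=38.0201 intr=22.0399 cont=21.4565 V=22.0399[EX]; j=1 S=50.3128 intr=9.7472 cont=10.7379 V=10.7379[hold]; j=2 S=66.5800 intr=0.0000 cont=2.9202 V=2.9202[hold]; j=3 S=88.1067 intr=0.0000 cont=0.2650 V=0.2650[hold]; j=4 S=116.5934 intr=0.0000 cont=0.0000 V=0.0000[hold]  S*(4)=38.0201
k=3: j=0 S=43.7367 intr=16.3233 cont=16.2304 V=16.3233[EX]; j=1 S=57.8777 intr=2.1823 cont=6.7632 V=6.7632[hold]; j=2 S=76.5907 intr=0.0000 cont=1.5773 V=1.5773[hold]; j=3 S=101.3541 intr=0.0000 cont=0.1312 V=0.1312[hold]  S*(3)=43.7367
k=2: j=0 S=50.3128 intr=9.7472 cont=11.4317 V=11.4317[hold]; j=1 S=66.5800 intr=0.0000 cont=4.1300 V=4.1300[hold]; j=2 S=88.1067 intr=0.0000 cont=0.8460 V=0.8460[hold]  S*(2)=-
k=1: j=0 S=57.8777 intr=2.1823 cont=7.7057 V=7.7057[hold]; j=1 S=76.5907 intr=0.0000 cont=2.4641 V=2.4641[hold]  S*(1)=-
k=0: j=0 S=66.5800 intr=0.0000 cont=5.0358 V=5.0358[hold]  S*(0)=-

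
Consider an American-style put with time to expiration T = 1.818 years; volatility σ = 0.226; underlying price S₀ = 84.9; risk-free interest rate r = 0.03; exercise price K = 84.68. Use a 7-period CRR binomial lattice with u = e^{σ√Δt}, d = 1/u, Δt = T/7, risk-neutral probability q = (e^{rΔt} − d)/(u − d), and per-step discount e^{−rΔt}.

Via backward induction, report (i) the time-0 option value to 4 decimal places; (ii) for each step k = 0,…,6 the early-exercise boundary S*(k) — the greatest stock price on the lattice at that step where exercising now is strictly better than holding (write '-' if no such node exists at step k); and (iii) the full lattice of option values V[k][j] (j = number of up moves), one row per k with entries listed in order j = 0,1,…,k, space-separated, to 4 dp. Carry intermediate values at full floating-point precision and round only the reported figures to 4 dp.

params: Δt=0.25971 u=1.12207 d=0.89121 q=0.50512 e^(-rΔt)=0.99224
t_7 payoffs: 46.7686 36.9480 24.5836 9.0162 0.0000 0.0000 0.0000 0.0000
t_6: node(6,0) S=42.5392 payoff=42.1408 vs cont=41.4835 → 42.1408 [stop]  node(6,1) S=53.5586 payoff=31.1214 vs cont=30.4642 → 31.1214 [stop]  node(6,2) S=67.4324 payoff=17.2476 vs cont=16.5904 → 17.2476 [stop]  node(6,3) S=84.9000 payoff=0.0000 vs cont=4.4273 → 4.4273 [wait]  node(6,4) S=106.8924 payoff=0.0000 vs cont=0.0000 → 0.0000 [wait]  node(6,5) S=134.5818 payoff=0.0000 vs cont=0.0000 → 0.0000 [wait]  node(6,6) S=169.4438 payoff=0.0000 vs cont=0.0000 → 0.0000 [wait]  ⇒ S*(6)=67.4324
t_5: node(5,0) S=47.7320 payoff=36.9480 vs cont=36.2908 → 36.9480 [stop]  node(5,1) S=60.0964 payoff=24.5836 vs cont=23.9263 → 24.5836 [stop]  node(5,2) S=75.6638 payoff=9.0162 vs cont=10.6882 → 10.6882 [wait]  node(5,3) S=95.2637 payoff=0.0000 vs cont=2.1740 → 2.1740 [wait]  node(5,4) S=119.9407 payoff=0.0000 vs cont=0.0000 → 0.0000 [wait]  node(5,5) S=151.0101 payoff=0.0000 vs cont=0.0000 → 0.0000 [wait]  ⇒ S*(5)=60.0964
t_4: node(4,0) S=53.5586 payoff=31.1214 vs cont=30.4642 → 31.1214 [stop]  node(4,1) S=67.4324 payoff=17.2476 vs cont=17.4284 → 17.4284 [wait]  node(4,2) S=84.9000 payoff=0.0000 vs cont=6.3379 → 6.3379 [wait]  node(4,3) S=106.8924 payoff=0.0000 vs cont=1.0675 → 1.0675 [wait]  node(4,4) S=134.5818 payoff=0.0000 vs cont=0.0000 → 0.0000 [wait]  ⇒ S*(4)=53.5586
t_3: node(3,0) S=60.0964 payoff=24.5836 vs cont=24.0170 → 24.5836 [stop]  node(3,1) S=75.6638 payoff=9.0162 vs cont=11.7346 → 11.7346 [wait]  node(3,2) S=95.2637 payoff=0.0000 vs cont=3.6472 → 3.6472 [wait]  node(3,3) S=119.9407 payoff=0.0000 vs cont=0.5242 → 0.5242 [wait]  ⇒ S*(3)=60.0964
t_2: node(2,0) S=67.4324 payoff=17.2476 vs cont=17.9529 → 17.9529 [wait]  node(2,1) S=84.9000 payoff=0.0000 vs cont=7.5901 → 7.5901 [wait]  node(2,2) S=106.8924 payoff=0.0000 vs cont=2.0537 → 2.0537 [wait]  ⇒ S*(2)=-
t_1: node(1,0) S=75.6638 payoff=9.0162 vs cont=12.6198 → 12.6198 [wait]  node(1,1) S=95.2637 payoff=0.0000 vs cont=4.7564 → 4.7564 [wait]  ⇒ S*(1)=-
t_0: node(0,0) S=84.9000 payoff=0.0000 vs cont=8.5807 → 8.5807 [wait]  ⇒ S*(0)=-

price = 8.5807
boundary = - - - 60.0964 53.5586 60.0964 67.4324
tree:
8.5807
12.6198 4.7564
17.9529 7.5901 2.0537
24.5836 11.7346 3.6472 0.5242
31.1214 17.4284 6.3379 1.0675 0.0000
36.9480 24.5836 10.6882 2.1740 0.0000 0.0000
42.1408 31.1214 17.2476 4.4273 0.0000 0.0000 0.0000
46.7686 36.9480 24.5836 9.0162 0.0000 0.0000 0.0000 0.0000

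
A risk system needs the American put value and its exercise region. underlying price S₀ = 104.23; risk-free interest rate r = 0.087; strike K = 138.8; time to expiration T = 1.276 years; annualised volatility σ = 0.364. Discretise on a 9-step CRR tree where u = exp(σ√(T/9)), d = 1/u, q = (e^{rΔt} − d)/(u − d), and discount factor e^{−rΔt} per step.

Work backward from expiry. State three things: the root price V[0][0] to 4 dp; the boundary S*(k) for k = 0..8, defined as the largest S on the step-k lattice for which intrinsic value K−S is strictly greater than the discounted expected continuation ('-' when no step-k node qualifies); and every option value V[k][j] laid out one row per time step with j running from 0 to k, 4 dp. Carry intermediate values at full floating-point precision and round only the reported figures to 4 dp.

price = 35.9377
boundary = - 90.8802 79.2402 90.8802 79.2402 90.8802 104.2300 90.8802 104.2300
tree:
35.9377
47.9198 25.3408
59.5598 35.3905 16.3364
69.7090 47.9198 24.2567 9.1517
78.5582 59.5598 34.7870 14.7659 3.9999
86.2740 69.7090 47.9198 23.0607 7.1844 1.0489
93.0016 78.5582 59.5598 34.5700 12.6038 2.1712 0.0000
98.8675 86.2740 69.7090 47.9198 21.3953 4.4944 0.0000 0.0000
103.9820 93.0016 78.5582 59.5598 34.5700 9.3037 0.0000 0.0000 0.0000
108.4415 98.8675 86.2740 69.7090 47.9198 19.2591 0.0000 0.0000 0.0000 0.0000

params: Δt=0.14178 u=1.14690 d=0.87192 q=0.51092 e^(-rΔt)=0.98774
t_9 payoffs: 108.4415 98.8675 86.2740 69.7090 47.9198 19.2591 0.0000 0.0000 0.0000 0.0000
t_8: node(8,0) S=34.8180 payoff=103.9820 vs cont=102.2805 → 103.9820 [stop]  node(8,1) S=45.7984 payoff=93.0016 vs cont=91.3000 → 93.0016 [stop]  node(8,2) S=60.2418 payoff=78.5582 vs cont=76.8567 → 78.5582 [stop]  node(8,3) S=79.2402 payoff=59.5598 vs cont=57.8583 → 59.5598 [stop]  node(8,4) S=104.2300 payoff=34.5700 vs cont=32.8685 → 34.5700 [stop]  node(8,5) S=137.1008 payoff=1.6992 vs cont=9.3037 → 9.3037 [wait]  node(8,6) S=180.3381 payoff=0.0000 vs cont=0.0000 → 0.0000 [wait]  node(8,7) S=237.2110 payoff=0.0000 vs cont=0.0000 → 0.0000 [wait]  node(8,8) S=312.0198 payoff=0.0000 vs cont=0.0000 → 0.0000 [wait]  ⇒ S*(8)=104.2300
t_7: node(7,0) S=39.9325 payoff=98.8675 vs cont=97.1659 → 98.8675 [stop]  node(7,1) S=52.5260 payoff=86.2740 vs cont=84.5725 → 86.2740 [stop]  node(7,2) S=69.0910 payoff=69.7090 vs cont=68.0074 → 69.7090 [stop]  node(7,3) S=90.8802 payoff=47.9198 vs cont=46.2183 → 47.9198 [stop]  node(7,4) S=119.5409 payoff=19.2591 vs cont=21.3953 → 21.3953 [wait]  node(7,5) S=157.2403 payoff=0.0000 vs cont=4.4944 → 4.4944 [wait]  node(7,6) S=206.8289 payoff=0.0000 vs cont=0.0000 → 0.0000 [wait]  node(7,7) S=272.0561 payoff=0.0000 vs cont=0.0000 → 0.0000 [wait]  ⇒ S*(7)=90.8802
t_6: node(6,0) S=45.7984 payoff=93.0016 vs cont=91.3000 → 93.0016 [stop]  node(6,1) S=60.2418 payoff=78.5582 vs cont=76.8567 → 78.5582 [stop]  node(6,2) S=79.2402 payoff=59.5598 vs cont=57.8583 → 59.5598 [stop]  node(6,3) S=104.2300 payoff=34.5700 vs cont=33.9465 → 34.5700 [stop]  node(6,4) S=137.1008 payoff=1.6992 vs cont=12.6038 → 12.6038 [wait]  node(6,5) S=180.3381 payoff=0.0000 vs cont=2.1712 → 2.1712 [wait]  node(6,6) S=237.2110 payoff=0.0000 vs cont=0.0000 → 0.0000 [wait]  ⇒ S*(6)=104.2300
t_5: node(5,0) S=52.5260 payoff=86.2740 vs cont=84.5725 → 86.2740 [stop]  node(5,1) S=69.0910 payoff=69.7090 vs cont=68.0074 → 69.7090 [stop]  node(5,2) S=90.8802 payoff=47.9198 vs cont=46.2183 → 47.9198 [stop]  node(5,3) S=119.5409 payoff=19.2591 vs cont=23.0607 → 23.0607 [wait]  node(5,4) S=157.2403 payoff=0.0000 vs cont=7.1844 → 7.1844 [wait]  node(5,5) S=206.8289 payoff=0.0000 vs cont=1.0489 → 1.0489 [wait]  ⇒ S*(5)=90.8802
t_4: node(4,0) S=60.2418 payoff=78.5582 vs cont=76.8567 → 78.5582 [stop]  node(4,1) S=79.2402 payoff=59.5598 vs cont=57.8583 → 59.5598 [stop]  node(4,2) S=104.2300 payoff=34.5700 vs cont=34.7870 → 34.7870 [wait]  node(4,3) S=137.1008 payoff=1.6992 vs cont=14.7659 → 14.7659 [wait]  node(4,4) S=180.3381 payoff=0.0000 vs cont=3.9999 → 3.9999 [wait]  ⇒ S*(4)=79.2402
t_3: node(3,0) S=69.0910 payoff=69.7090 vs cont=68.0074 → 69.7090 [stop]  node(3,1) S=90.8802 payoff=47.9198 vs cont=46.3278 → 47.9198 [stop]  node(3,2) S=119.5409 payoff=19.2591 vs cont=24.2567 → 24.2567 [wait]  node(3,3) S=157.2403 payoff=0.0000 vs cont=9.1517 → 9.1517 [wait]  ⇒ S*(3)=90.8802
t_2: node(2,0) S=79.2402 payoff=59.5598 vs cont=57.8583 → 59.5598 [stop]  node(2,1) S=104.2300 payoff=34.5700 vs cont=35.3905 → 35.3905 [wait]  node(2,2) S=137.1008 payoff=1.6992 vs cont=16.3364 → 16.3364 [wait]  ⇒ S*(2)=79.2402
t_1: node(1,0) S=90.8802 payoff=47.9198 vs cont=46.6324 → 47.9198 [stop]  node(1,1) S=119.5409 payoff=19.2591 vs cont=25.3408 → 25.3408 [wait]  ⇒ S*(1)=90.8802
t_0: node(0,0) S=104.2300 payoff=34.5700 vs cont=35.9377 → 35.9377 [wait]  ⇒ S*(0)=-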